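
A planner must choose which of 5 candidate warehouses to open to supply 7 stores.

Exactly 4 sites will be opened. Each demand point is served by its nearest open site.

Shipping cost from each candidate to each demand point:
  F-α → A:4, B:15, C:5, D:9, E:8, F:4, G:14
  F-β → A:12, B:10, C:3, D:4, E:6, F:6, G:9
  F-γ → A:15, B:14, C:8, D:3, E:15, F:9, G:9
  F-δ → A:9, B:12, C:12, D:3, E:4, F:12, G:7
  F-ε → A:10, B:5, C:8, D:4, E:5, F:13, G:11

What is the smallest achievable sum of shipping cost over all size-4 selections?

30

Open {F-α, F-β, F-δ, F-ε}.
  A→F-α 4, B→F-ε 5, C→F-β 3, D→F-δ 3, E→F-δ 4, F→F-α 4, G→F-δ 7  ⇒ total 30.
Compare {F-α, F-γ, F-δ, F-ε}: total 32.
Compare {F-α, F-β, F-γ, F-ε}: total 33.
No size-4 selection does better; minimum is 30.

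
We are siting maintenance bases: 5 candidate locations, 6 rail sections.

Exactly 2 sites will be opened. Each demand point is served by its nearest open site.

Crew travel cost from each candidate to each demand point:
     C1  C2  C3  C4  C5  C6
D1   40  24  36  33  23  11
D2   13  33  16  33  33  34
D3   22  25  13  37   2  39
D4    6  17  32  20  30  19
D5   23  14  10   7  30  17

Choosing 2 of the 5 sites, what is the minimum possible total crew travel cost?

Open {D3, D5}.
  C1→D3 22, C2→D5 14, C3→D5 10, C4→D5 7, C5→D3 2, C6→D5 17  ⇒ total 72.
Compare {D3, D4}: total 77.
Compare {D4, D5}: total 84.
No size-2 selection does better; minimum is 72.

72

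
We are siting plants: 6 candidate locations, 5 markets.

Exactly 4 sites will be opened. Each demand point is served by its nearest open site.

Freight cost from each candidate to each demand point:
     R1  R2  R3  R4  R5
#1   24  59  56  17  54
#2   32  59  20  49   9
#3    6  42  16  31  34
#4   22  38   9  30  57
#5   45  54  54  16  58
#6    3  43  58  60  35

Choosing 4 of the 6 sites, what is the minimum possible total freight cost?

Open {#2, #4, #5, #6}.
  R1→#6 3, R2→#4 38, R3→#4 9, R4→#5 16, R5→#2 9  ⇒ total 75.
Compare {#1, #2, #4, #6}: total 76.
Compare {#2, #3, #4, #5}: total 78.
No size-4 selection does better; minimum is 75.

75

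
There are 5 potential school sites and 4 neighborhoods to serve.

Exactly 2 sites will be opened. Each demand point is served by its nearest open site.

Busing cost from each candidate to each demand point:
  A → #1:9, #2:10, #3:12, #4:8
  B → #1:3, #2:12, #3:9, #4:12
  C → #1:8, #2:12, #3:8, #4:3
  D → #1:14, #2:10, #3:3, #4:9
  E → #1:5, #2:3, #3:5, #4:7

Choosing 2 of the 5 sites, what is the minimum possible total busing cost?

16

Open {C, E}.
  #1→E 5, #2→E 3, #3→E 5, #4→C 3  ⇒ total 16.
Compare {B, E}: total 18.
Compare {D, E}: total 18.
No size-2 selection does better; minimum is 16.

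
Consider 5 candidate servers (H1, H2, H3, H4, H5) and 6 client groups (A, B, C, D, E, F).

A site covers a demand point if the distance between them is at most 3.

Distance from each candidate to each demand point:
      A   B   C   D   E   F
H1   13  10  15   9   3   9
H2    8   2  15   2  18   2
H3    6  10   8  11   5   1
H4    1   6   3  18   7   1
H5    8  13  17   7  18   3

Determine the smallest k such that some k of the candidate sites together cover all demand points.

3

Coverage sets (demand points within 3 of each site):
  H1: {E}
  H2: {B, D, F}
  H3: {F}
  H4: {A, C, F}
  H5: {F}
No 2 sites suffice: every size-2 union leaves at least one demand point uncovered.
But {H1, H2, H4} covers everything, so the minimum is 3.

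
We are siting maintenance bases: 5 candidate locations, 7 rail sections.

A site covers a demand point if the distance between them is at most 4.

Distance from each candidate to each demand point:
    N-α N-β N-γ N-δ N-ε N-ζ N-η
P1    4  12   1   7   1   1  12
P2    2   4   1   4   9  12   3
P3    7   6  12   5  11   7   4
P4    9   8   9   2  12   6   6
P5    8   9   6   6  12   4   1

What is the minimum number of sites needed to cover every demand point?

Coverage sets (demand points within 4 of each site):
  P1: {N-α, N-γ, N-ε, N-ζ}
  P2: {N-α, N-β, N-γ, N-δ, N-η}
  P3: {N-η}
  P4: {N-δ}
  P5: {N-ζ, N-η}
No single site covers all 7 demand points.
But {P1, P2} covers everything, so the minimum is 2.

2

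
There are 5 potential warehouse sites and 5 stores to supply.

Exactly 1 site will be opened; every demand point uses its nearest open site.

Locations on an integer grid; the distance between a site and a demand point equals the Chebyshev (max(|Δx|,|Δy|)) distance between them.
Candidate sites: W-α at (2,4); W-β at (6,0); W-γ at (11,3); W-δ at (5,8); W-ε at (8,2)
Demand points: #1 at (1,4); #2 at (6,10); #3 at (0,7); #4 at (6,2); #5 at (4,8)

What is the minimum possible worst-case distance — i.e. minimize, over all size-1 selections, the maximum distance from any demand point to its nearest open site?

Open {W-α}.
  Farthest demand point is #2 at distance 6 (to W-α); all others are ≤ 6.
With {W-δ} the worst case is 6.
With {W-ε} the worst case is 8.
No size-1 selection achieves below 6.

6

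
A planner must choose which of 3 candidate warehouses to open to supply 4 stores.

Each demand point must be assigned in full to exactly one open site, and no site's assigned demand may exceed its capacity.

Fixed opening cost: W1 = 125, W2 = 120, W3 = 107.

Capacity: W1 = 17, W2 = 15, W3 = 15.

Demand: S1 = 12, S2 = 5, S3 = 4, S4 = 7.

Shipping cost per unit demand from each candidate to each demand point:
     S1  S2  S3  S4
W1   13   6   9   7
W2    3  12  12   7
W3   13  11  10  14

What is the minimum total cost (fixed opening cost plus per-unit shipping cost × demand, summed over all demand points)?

396

Open {W1, W2}; cheapest assignment that respects the capacities:
  W1 (cap 17, load 16): S2, S3, S4 — cost 5×6 + 4×9 + 7×7 = 115
  W2 (cap 15, load 12): S1 — cost 12×3 = 36
  Shipping 151, fixed 245 → total 396.
  Any other capacity-feasible assignment to {W1, W2} ships for at least 151.
Compare {W1, W3}: its best feasible assignment gives total 503.
Compare {W1, W2, W3}: its best feasible assignment gives total 503.
Every other set of open sites that can feasibly serve all demand totals ≥ 503 even under its best assignment. Minimum: 396.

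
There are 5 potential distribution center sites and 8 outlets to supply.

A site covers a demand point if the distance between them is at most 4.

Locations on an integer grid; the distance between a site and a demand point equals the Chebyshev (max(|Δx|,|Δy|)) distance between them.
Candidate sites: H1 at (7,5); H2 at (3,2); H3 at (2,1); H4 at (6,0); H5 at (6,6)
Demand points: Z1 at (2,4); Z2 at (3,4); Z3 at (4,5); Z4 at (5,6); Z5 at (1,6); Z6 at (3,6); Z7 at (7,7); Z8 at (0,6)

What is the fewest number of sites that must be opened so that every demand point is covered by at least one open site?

Coverage sets (demand points within 4 of each site):
  H1: {Z2, Z3, Z4, Z6, Z7}
  H2: {Z1, Z2, Z3, Z4, Z5, Z6, Z8}
  H3: {Z1, Z2, Z3}
  H4: {Z1, Z2}
  H5: {Z1, Z2, Z3, Z4, Z6, Z7}
No single site covers all 8 demand points.
But {H1, H2} covers everything, so the minimum is 2.

2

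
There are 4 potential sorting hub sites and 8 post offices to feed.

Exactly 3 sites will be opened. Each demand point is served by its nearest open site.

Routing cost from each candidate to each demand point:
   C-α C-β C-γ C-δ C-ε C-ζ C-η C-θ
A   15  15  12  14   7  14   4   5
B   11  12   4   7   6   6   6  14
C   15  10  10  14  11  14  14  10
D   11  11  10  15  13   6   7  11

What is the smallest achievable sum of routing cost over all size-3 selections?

53

Open {A, B, C}.
  C-α→B 11, C-β→C 10, C-γ→B 4, C-δ→B 7, C-ε→B 6, C-ζ→B 6, C-η→A 4, C-θ→A 5  ⇒ total 53.
Compare {A, B, D}: total 54.
Compare {B, C, D}: total 60.
No size-3 selection does better; minimum is 53.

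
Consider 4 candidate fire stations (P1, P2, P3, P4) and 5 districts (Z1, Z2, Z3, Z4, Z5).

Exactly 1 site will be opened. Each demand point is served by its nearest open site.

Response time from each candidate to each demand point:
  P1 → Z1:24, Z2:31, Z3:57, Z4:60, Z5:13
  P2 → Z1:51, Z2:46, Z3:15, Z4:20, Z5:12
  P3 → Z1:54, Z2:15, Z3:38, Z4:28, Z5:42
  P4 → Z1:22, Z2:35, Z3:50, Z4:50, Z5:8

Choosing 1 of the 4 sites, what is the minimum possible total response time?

144

Open {P2}.
  Z1→P2 51, Z2→P2 46, Z3→P2 15, Z4→P2 20, Z5→P2 12  ⇒ total 144.
Compare {P4}: total 165.
Compare {P3}: total 177.
No size-1 selection does better; minimum is 144.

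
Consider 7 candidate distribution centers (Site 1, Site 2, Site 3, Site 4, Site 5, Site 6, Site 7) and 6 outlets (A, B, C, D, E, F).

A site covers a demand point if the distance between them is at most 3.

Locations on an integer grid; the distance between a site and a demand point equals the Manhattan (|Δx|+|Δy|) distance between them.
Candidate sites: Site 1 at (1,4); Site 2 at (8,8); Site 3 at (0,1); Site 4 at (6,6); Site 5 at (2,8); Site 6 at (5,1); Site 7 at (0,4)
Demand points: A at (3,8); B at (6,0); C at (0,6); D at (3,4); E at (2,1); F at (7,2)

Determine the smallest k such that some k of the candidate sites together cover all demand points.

3

Coverage sets (demand points within 3 of each site):
  Site 1: {C, D}
  Site 2: {}
  Site 3: {E}
  Site 4: {}
  Site 5: {A}
  Site 6: {B, E, F}
  Site 7: {C, D}
No 2 sites suffice: every size-2 union leaves at least one demand point uncovered.
But {Site 1, Site 5, Site 6} covers everything, so the minimum is 3.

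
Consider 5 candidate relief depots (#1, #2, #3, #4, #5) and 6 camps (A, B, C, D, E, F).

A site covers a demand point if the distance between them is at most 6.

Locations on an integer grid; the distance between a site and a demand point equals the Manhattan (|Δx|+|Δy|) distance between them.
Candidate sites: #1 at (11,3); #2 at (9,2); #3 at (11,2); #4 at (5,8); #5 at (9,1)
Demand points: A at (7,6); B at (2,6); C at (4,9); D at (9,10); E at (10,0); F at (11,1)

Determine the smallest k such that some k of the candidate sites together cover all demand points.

2

Coverage sets (demand points within 6 of each site):
  #1: {E, F}
  #2: {A, E, F}
  #3: {E, F}
  #4: {A, B, C, D}
  #5: {E, F}
No single site covers all 6 demand points.
But {#1, #4} covers everything, so the minimum is 2.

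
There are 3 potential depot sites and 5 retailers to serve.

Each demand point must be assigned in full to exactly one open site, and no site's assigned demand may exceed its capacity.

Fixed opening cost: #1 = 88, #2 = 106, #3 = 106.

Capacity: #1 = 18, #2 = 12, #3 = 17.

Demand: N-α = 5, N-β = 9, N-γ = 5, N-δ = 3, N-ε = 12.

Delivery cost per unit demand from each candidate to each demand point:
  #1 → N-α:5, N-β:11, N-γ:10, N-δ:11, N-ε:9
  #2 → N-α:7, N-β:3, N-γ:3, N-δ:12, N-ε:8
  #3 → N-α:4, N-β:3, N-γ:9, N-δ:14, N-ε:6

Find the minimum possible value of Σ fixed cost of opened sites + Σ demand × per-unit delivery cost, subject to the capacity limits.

Open {#1, #3}; cheapest assignment that respects the capacities:
  #1 (cap 18, load 17): N-γ, N-ε — cost 5×10 + 12×9 = 158
  #3 (cap 17, load 17): N-α, N-β, N-δ — cost 5×4 + 9×3 + 3×14 = 89
  Shipping 247, fixed 194 → total 441.
  Any other capacity-feasible assignment to {#1, #3} ships for at least 247.
Compare {#1, #2, #3}: its best feasible assignment gives total 502.
Every other set of open sites that can feasibly serve all demand totals ≥ 502 even under its best assignment. Minimum: 441.

441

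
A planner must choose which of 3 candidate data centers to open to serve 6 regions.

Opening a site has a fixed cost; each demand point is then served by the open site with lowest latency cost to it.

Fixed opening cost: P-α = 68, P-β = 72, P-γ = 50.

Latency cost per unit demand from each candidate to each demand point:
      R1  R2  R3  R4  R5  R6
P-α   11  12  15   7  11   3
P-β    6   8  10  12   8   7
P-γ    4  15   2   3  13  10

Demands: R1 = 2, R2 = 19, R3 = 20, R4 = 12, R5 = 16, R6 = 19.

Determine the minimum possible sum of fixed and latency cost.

611

Open {P-α, P-β, P-γ}: assign each demand point to its cheapest open site.
  R1→P-γ 2×4=8, R2→P-β 19×8=152, R3→P-γ 20×2=40, R4→P-γ 12×3=36, R5→P-β 16×8=128, R6→P-α 19×3=57
  latency cost 421, fixed 190 → total 611.
Compare {P-β, P-γ}: latency cost 497 + fixed 122 = 619.
Compare {P-α, P-γ}: latency cost 545 + fixed 118 = 663.
Compare {P-α, P-β}: latency cost 633 + fixed 140 = 773.
All other subsets cost ≥ 619. Minimum total cost: 611.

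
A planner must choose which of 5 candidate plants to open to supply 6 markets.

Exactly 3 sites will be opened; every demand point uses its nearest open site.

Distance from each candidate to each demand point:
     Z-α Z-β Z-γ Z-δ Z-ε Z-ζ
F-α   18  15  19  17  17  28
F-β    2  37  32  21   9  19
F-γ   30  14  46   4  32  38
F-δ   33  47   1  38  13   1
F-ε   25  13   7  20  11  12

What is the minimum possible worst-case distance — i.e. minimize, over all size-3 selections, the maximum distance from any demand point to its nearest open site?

13

Open {F-β, F-γ, F-ε}.
  Farthest demand point is Z-β at distance 13 (to F-ε); all others are ≤ 13.
With {F-β, F-γ, F-δ} the worst case is 14.
With {F-α, F-β, F-δ} the worst case is 17.
No size-3 selection achieves below 13.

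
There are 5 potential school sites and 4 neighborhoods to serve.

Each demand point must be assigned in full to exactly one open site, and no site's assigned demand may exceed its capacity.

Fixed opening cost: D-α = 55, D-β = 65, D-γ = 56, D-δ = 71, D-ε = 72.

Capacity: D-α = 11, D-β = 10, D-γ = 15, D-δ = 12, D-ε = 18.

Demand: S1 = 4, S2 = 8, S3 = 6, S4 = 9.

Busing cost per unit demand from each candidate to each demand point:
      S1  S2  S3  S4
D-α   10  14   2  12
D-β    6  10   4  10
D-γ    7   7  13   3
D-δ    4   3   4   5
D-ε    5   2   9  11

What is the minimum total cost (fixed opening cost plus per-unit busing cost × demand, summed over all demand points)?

245

Open {D-γ, D-ε}; cheapest assignment that respects the capacities:
  D-γ (cap 15, load 9): S4 — cost 9×3 = 27
  D-ε (cap 18, load 18): S1, S2, S3 — cost 4×5 + 8×2 + 6×9 = 90
  Shipping 117, fixed 128 → total 245.
  Any other capacity-feasible assignment to {D-γ, D-ε} ships for at least 117.
Compare {D-α, D-γ, D-ε}: its best feasible assignment gives total 258.
Compare {D-α, D-γ, D-δ}: its best feasible assignment gives total 261.
Every other set of open sites that can feasibly serve all demand totals ≥ 258 even under its best assignment. Minimum: 245.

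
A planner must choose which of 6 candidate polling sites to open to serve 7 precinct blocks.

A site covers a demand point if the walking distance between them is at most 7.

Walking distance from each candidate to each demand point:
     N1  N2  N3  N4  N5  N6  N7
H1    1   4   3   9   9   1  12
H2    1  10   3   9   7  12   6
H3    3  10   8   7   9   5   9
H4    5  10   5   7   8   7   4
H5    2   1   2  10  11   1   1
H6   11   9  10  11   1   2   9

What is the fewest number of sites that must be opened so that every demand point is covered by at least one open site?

3

Coverage sets (demand points within 7 of each site):
  H1: {N1, N2, N3, N6}
  H2: {N1, N3, N5, N7}
  H3: {N1, N4, N6}
  H4: {N1, N3, N4, N6, N7}
  H5: {N1, N2, N3, N6, N7}
  H6: {N5, N6}
No 2 sites suffice: every size-2 union leaves at least one demand point uncovered.
But {H1, H2, H3} covers everything, so the minimum is 3.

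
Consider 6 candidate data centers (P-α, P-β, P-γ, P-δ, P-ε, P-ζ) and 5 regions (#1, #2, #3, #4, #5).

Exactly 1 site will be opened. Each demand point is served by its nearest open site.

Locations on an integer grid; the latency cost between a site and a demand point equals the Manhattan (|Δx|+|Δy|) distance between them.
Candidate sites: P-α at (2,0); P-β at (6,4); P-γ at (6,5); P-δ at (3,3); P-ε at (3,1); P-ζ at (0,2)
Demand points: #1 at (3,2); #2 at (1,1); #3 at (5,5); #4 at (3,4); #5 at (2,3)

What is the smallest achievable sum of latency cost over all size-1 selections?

11

Open {P-δ}.
  #1→P-δ 1, #2→P-δ 4, #3→P-δ 4, #4→P-δ 1, #5→P-δ 1  ⇒ total 11.
Compare {P-ε}: total 15.
Compare {P-α}: total 21.
No size-1 selection does better; minimum is 11.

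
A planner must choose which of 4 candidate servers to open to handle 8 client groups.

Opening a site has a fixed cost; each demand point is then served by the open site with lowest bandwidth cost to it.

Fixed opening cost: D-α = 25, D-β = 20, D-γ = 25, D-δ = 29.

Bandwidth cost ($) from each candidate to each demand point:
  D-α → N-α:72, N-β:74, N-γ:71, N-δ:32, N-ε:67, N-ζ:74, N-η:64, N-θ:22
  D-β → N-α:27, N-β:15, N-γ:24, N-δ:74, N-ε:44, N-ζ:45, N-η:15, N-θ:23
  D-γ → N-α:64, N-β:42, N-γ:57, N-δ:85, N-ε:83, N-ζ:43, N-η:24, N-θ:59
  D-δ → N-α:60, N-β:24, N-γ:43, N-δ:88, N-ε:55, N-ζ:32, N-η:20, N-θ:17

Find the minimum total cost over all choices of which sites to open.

269

Open {D-α, D-β}: assign each demand point to its cheapest open site.
  N-α→D-β 27, N-β→D-β 15, N-γ→D-β 24, N-δ→D-α 32, N-ε→D-β 44, N-ζ→D-β 45, N-η→D-β 15, N-θ→D-α 22
  bandwidth cost 224, fixed 45 → total 269.
Compare {D-α, D-β, D-δ}: bandwidth cost 206 + fixed 74 = 280.
Compare {D-β}: bandwidth cost 267 + fixed 20 = 287.
Compare {D-α, D-β, D-γ}: bandwidth cost 222 + fixed 70 = 292.
All other subsets cost ≥ 280. Minimum total cost: 269.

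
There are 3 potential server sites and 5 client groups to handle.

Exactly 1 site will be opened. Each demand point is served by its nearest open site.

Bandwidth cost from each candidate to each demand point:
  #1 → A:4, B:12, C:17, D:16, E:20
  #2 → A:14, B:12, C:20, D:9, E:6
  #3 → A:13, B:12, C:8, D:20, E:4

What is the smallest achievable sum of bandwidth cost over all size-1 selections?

Open {#3}.
  A→#3 13, B→#3 12, C→#3 8, D→#3 20, E→#3 4  ⇒ total 57.
Compare {#2}: total 61.
Compare {#1}: total 69.

57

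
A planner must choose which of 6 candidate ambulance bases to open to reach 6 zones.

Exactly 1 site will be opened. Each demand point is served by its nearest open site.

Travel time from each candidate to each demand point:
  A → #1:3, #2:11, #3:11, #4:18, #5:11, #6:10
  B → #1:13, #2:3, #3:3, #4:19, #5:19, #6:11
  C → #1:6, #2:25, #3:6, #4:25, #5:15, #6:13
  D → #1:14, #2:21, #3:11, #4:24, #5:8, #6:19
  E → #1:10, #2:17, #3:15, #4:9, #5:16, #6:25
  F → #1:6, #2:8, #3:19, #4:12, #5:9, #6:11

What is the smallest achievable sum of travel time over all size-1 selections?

64

Open {A}.
  #1→A 3, #2→A 11, #3→A 11, #4→A 18, #5→A 11, #6→A 10  ⇒ total 64.
Compare {F}: total 65.
Compare {B}: total 68.
No size-1 selection does better; minimum is 64.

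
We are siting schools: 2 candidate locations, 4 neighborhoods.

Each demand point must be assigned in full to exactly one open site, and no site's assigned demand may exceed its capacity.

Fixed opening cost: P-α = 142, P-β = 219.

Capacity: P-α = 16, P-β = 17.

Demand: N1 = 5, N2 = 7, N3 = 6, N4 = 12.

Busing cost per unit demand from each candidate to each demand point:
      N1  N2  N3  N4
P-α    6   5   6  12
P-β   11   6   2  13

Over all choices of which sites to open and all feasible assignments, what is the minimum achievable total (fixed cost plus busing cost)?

643

Open {P-α, P-β}; cheapest assignment that respects the capacities:
  P-α (cap 16, load 13): N2, N3 — cost 7×5 + 6×6 = 71
  P-β (cap 17, load 17): N1, N4 — cost 5×11 + 12×13 = 211
  Shipping 282, fixed 361 → total 643.
  Any other capacity-feasible assignment to {P-α, P-β} ships for at least 282.
Total demand is 30 and no other set of sites has combined capacity ≥ 30, so {P-α, P-β} is the only feasible choice of open sites. Minimum: 643.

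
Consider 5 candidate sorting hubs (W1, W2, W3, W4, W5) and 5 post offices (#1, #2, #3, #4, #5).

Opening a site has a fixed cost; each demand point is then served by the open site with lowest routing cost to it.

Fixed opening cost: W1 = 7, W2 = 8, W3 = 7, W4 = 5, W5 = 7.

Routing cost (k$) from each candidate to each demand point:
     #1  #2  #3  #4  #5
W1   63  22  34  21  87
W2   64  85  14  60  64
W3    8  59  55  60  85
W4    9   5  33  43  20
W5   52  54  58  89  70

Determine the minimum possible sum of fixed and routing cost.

Open {W1, W2, W4}: assign each demand point to its cheapest open site.
  #1→W4 9, #2→W4 5, #3→W2 14, #4→W1 21, #5→W4 20
  routing cost 69, fixed 20 → total 89.
Compare {W1, W2, W3, W4}: routing cost 68 + fixed 27 = 95.
Compare {W1, W2, W4, W5}: routing cost 69 + fixed 27 = 96.
Compare {W1, W4}: routing cost 88 + fixed 12 = 100.
All other subsets cost ≥ 95. Minimum total cost: 89.

89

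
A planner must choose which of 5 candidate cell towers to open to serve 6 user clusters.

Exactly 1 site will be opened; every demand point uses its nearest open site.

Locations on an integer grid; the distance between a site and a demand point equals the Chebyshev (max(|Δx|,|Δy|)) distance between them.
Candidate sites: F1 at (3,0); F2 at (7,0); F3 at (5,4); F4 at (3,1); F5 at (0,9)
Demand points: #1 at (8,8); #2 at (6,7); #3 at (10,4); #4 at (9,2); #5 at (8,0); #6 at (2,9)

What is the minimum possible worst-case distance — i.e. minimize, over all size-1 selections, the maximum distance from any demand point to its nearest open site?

Open {F3}.
  Farthest demand point is #3 at distance 5 (to F3); all others are ≤ 5.
With {F4} the worst case is 8.
With {F1} the worst case is 9.
No size-1 selection achieves below 5.

5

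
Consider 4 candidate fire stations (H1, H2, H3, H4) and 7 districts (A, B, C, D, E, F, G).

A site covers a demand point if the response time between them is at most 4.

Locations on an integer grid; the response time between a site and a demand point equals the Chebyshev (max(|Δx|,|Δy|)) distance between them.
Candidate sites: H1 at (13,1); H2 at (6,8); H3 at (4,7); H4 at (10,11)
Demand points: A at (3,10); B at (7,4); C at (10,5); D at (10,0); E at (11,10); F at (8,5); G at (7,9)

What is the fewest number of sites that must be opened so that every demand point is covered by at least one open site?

Coverage sets (demand points within 4 of each site):
  H1: {C, D}
  H2: {A, B, C, F, G}
  H3: {A, B, F, G}
  H4: {E, G}
No 2 sites suffice: every size-2 union leaves at least one demand point uncovered.
But {H1, H2, H4} covers everything, so the minimum is 3.

3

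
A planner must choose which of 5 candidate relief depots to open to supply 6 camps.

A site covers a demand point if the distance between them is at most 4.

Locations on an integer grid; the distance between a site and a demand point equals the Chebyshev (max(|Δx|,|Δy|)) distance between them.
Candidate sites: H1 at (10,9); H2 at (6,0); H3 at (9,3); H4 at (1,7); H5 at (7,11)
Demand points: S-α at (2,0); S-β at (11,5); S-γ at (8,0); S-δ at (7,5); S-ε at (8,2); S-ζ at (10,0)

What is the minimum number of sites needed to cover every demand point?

2

Coverage sets (demand points within 4 of each site):
  H1: {S-β, S-δ}
  H2: {S-α, S-γ, S-ε, S-ζ}
  H3: {S-β, S-γ, S-δ, S-ε, S-ζ}
  H4: {}
  H5: {}
No single site covers all 6 demand points.
But {H1, H2} covers everything, so the minimum is 2.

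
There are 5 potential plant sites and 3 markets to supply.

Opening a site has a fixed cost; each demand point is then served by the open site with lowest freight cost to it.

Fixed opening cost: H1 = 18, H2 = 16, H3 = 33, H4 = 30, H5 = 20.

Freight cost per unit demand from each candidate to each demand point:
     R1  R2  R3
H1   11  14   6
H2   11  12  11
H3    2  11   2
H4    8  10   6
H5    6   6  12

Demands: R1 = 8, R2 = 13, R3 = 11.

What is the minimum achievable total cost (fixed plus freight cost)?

169

Open {H3, H5}: assign each demand point to its cheapest open site.
  R1→H3 8×2=16, R2→H5 13×6=78, R3→H3 11×2=22
  freight cost 116, fixed 53 → total 169.
Compare {H2, H3, H5}: freight cost 116 + fixed 69 = 185.
Compare {H1, H3, H5}: freight cost 116 + fixed 71 = 187.
Compare {H3, H4, H5}: freight cost 116 + fixed 83 = 199.
All other subsets cost ≥ 185. Minimum total cost: 169.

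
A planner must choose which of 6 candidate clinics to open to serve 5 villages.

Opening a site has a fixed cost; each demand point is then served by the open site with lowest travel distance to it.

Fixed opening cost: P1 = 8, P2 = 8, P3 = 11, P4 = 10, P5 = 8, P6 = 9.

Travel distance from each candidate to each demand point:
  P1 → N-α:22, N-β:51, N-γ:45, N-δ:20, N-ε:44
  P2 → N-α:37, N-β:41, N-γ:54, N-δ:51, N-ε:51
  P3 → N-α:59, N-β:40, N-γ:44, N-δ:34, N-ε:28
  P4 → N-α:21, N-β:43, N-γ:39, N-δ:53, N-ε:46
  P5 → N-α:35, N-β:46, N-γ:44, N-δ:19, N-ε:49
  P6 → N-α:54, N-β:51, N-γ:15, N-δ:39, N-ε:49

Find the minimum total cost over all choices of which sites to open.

Open {P1, P3, P6}: assign each demand point to its cheapest open site.
  N-α→P1 22, N-β→P3 40, N-γ→P6 15, N-δ→P1 20, N-ε→P3 28
  travel distance 125, fixed 28 → total 153.
Compare {P1, P3, P5, P6}: travel distance 124 + fixed 36 = 160.
Compare {P1, P2, P3, P6}: travel distance 125 + fixed 36 = 161.
Compare {P3, P4, P5, P6}: travel distance 123 + fixed 38 = 161.
All other subsets cost ≥ 160. Minimum total cost: 153.

153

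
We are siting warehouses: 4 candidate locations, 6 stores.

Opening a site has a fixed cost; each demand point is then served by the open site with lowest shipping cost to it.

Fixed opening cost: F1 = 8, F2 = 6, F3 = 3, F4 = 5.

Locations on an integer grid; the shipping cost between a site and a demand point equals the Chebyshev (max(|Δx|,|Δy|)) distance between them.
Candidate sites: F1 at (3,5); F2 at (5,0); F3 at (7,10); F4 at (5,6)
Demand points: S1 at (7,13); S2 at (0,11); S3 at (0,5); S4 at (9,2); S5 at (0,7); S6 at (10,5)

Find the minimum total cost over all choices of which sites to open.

Open {F3, F4}: assign each demand point to its cheapest open site.
  S1→F3 3, S2→F4 5, S3→F4 5, S4→F4 4, S5→F4 5, S6→F3 5
  shipping cost 27, fixed 8 → total 35.
Compare {F4}: shipping cost 31 + fixed 5 = 36.
Compare {F1, F3}: shipping cost 26 + fixed 11 = 37.
Compare {F1, F3, F4}: shipping cost 23 + fixed 16 = 39.
All other subsets cost ≥ 36. Minimum total cost: 35.

35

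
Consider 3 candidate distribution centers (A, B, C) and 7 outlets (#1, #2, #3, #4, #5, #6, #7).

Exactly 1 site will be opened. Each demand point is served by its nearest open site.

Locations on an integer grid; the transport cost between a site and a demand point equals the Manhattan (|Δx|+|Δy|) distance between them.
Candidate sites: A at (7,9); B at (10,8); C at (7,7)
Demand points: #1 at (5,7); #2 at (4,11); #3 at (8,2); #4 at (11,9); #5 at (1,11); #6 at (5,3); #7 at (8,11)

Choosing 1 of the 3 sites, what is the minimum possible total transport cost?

Open {A}.
  #1→A 4, #2→A 5, #3→A 8, #4→A 4, #5→A 8, #6→A 8, #7→A 3  ⇒ total 40.
Compare {C}: total 42.
Compare {B}: total 52.

40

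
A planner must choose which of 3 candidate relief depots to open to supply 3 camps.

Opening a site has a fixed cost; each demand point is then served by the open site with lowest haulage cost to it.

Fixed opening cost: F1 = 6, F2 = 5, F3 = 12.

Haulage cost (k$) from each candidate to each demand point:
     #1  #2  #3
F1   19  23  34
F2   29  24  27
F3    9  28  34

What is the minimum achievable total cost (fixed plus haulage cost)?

77

Open {F2, F3}: assign each demand point to its cheapest open site.
  #1→F3 9, #2→F2 24, #3→F2 27
  haulage cost 60, fixed 17 → total 77.
Compare {F1, F2}: haulage cost 69 + fixed 11 = 80.
Compare {F1}: haulage cost 76 + fixed 6 = 82.
Compare {F1, F2, F3}: haulage cost 59 + fixed 23 = 82.
All other subsets cost ≥ 80. Minimum total cost: 77.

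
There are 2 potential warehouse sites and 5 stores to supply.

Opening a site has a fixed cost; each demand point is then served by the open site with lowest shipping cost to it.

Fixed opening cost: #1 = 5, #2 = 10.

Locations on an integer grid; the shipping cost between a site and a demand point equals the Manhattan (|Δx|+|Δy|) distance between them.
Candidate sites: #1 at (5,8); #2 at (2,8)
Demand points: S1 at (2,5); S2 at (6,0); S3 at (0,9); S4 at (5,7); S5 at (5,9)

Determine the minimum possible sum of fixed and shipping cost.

Open {#1}: assign each demand point to its cheapest open site.
  S1→#1 6, S2→#1 9, S3→#1 6, S4→#1 1, S5→#1 1
  shipping cost 23, fixed 5 → total 28.
Compare {#1, #2}: shipping cost 17 + fixed 15 = 32.
Compare {#2}: shipping cost 26 + fixed 10 = 36.

28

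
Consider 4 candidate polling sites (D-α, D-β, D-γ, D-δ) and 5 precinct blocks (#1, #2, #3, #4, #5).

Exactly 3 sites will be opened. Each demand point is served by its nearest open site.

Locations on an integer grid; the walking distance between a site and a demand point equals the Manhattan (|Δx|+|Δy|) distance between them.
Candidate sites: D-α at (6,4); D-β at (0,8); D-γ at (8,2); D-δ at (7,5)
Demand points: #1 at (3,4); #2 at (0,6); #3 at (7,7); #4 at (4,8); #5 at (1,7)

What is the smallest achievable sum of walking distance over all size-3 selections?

Open {D-α, D-β, D-δ}.
  #1→D-α 3, #2→D-β 2, #3→D-δ 2, #4→D-β 4, #5→D-β 2  ⇒ total 13.
Compare {D-α, D-β, D-γ}: total 15.
Compare {D-β, D-γ, D-δ}: total 15.
No size-3 selection does better; minimum is 13.

13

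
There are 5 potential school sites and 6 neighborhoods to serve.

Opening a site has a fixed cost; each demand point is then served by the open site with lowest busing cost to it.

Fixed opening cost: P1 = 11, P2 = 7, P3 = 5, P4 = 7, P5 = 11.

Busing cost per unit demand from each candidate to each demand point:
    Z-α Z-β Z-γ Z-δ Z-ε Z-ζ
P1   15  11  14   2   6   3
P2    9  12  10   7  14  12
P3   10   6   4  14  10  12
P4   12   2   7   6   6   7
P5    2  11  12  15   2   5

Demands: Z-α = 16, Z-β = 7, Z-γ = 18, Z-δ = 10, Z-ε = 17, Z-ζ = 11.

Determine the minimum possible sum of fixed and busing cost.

Open {P1, P3, P4, P5}: assign each demand point to its cheapest open site.
  Z-α→P5 16×2=32, Z-β→P4 7×2=14, Z-γ→P3 18×4=72, Z-δ→P1 10×2=20, Z-ε→P5 17×2=34, Z-ζ→P1 11×3=33
  busing cost 205, fixed 34 → total 239.
Compare {P1, P2, P3, P4, P5}: busing cost 205 + fixed 41 = 246.
Compare {P1, P3, P5}: busing cost 233 + fixed 27 = 260.
Compare {P1, P2, P3, P5}: busing cost 233 + fixed 34 = 267.
All other subsets cost ≥ 246. Minimum total cost: 239.

239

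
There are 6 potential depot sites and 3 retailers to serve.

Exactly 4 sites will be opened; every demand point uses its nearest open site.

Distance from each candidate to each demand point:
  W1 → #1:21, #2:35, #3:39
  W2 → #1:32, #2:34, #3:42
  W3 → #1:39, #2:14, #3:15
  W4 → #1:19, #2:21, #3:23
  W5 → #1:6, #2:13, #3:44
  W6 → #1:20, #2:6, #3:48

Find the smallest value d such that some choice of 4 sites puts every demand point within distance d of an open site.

15

Open {W1, W2, W3, W5}.
  Farthest demand point is #3 at distance 15 (to W3); all others are ≤ 15.
With {W1, W3, W4, W5} the worst case is 15.
With {W1, W3, W5, W6} the worst case is 15.
No size-4 selection achieves below 15.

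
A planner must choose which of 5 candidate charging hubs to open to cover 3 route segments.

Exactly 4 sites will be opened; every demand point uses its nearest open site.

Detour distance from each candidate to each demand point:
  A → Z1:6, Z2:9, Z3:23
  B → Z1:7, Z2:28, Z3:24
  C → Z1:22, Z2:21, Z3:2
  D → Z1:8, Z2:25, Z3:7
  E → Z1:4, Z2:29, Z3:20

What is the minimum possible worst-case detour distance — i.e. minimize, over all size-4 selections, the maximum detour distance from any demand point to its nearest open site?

9

Open {A, B, C, D}.
  Farthest demand point is Z2 at detour distance 9 (to A); all others are ≤ 9.
With {A, B, C, E} the worst case is 9.
With {A, B, D, E} the worst case is 9.
No size-4 selection achieves below 9.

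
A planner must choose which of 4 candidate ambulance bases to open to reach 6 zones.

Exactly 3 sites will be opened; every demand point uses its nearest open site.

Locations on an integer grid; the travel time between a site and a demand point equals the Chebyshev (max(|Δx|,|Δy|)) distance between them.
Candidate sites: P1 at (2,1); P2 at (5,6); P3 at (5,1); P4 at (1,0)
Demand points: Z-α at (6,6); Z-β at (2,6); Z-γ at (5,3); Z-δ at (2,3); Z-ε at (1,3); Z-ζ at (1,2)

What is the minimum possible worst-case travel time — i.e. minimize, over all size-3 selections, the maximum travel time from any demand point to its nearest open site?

Open {P1, P2, P3}.
  Farthest demand point is Z-β at travel time 3 (to P2); all others are ≤ 3.
With {P1, P2, P4} the worst case is 3.
With {P2, P3, P4} the worst case is 3.
No size-3 selection achieves below 3.

3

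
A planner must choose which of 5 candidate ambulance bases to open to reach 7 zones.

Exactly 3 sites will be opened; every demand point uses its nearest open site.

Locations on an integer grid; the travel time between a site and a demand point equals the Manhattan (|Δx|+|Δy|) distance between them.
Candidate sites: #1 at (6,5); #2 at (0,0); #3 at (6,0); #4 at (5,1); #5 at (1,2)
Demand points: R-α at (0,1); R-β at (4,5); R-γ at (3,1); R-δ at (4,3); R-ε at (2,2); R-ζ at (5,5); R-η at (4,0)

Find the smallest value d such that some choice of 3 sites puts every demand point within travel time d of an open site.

Open {#1, #4, #5}.
  Farthest demand point is R-δ at travel time 3 (to #4); all others are ≤ 3.
With {#1, #2, #3} the worst case is 4.
With {#1, #2, #4} the worst case is 4.
No size-3 selection achieves below 3.

3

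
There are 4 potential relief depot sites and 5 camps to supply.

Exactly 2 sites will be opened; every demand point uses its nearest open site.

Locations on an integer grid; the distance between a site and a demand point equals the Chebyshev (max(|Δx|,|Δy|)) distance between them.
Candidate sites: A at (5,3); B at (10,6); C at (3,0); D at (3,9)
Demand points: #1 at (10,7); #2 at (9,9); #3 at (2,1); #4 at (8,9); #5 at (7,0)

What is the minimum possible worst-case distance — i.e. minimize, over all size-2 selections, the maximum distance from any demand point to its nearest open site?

3

Open {A, B}.
  Farthest demand point is #2 at distance 3 (to B); all others are ≤ 3.
With {B, C} the worst case is 4.
With {A, C} the worst case is 6.
No size-2 selection achieves below 3.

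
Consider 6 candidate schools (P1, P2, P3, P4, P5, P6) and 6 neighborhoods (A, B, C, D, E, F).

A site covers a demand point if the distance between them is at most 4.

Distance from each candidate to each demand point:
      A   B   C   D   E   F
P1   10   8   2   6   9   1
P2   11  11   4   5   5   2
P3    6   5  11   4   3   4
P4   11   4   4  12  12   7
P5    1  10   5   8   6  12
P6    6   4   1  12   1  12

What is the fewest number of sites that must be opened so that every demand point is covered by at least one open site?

3

Coverage sets (demand points within 4 of each site):
  P1: {C, F}
  P2: {C, F}
  P3: {D, E, F}
  P4: {B, C}
  P5: {A}
  P6: {B, C, E}
No 2 sites suffice: every size-2 union leaves at least one demand point uncovered.
But {P3, P4, P5} covers everything, so the minimum is 3.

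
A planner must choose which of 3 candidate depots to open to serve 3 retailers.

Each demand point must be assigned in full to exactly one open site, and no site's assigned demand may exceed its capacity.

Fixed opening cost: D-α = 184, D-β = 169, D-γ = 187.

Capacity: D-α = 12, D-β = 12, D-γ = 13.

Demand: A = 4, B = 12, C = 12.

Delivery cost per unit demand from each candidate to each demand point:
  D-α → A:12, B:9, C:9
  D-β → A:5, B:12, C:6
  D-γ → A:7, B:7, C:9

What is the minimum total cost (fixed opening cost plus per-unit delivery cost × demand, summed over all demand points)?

Open {D-α, D-β, D-γ}; cheapest assignment that respects the capacities:
  D-α (cap 12, load 4): A — cost 4×12 = 48
  D-β (cap 12, load 12): C — cost 12×6 = 72
  D-γ (cap 13, load 12): B — cost 12×7 = 84
  Shipping 204, fixed 540 → total 744.
  Any other capacity-feasible assignment to {D-α, D-β, D-γ} ships for at least 204.
Total demand is 28 and no other set of sites has combined capacity ≥ 28, so {D-α, D-β, D-γ} is the only feasible choice of open sites. Minimum: 744.

744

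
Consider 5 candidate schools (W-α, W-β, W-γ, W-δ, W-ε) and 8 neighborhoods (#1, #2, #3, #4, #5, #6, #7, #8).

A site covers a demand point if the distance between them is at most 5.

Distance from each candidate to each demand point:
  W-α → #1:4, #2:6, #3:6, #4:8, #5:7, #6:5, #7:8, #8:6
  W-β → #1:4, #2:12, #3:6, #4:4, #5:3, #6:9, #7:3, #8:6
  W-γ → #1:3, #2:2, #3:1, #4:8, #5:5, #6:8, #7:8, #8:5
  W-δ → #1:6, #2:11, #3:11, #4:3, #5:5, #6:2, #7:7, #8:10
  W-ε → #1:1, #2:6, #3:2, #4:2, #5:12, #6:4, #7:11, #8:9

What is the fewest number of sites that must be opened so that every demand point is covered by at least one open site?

Coverage sets (demand points within 5 of each site):
  W-α: {#1, #6}
  W-β: {#1, #4, #5, #7}
  W-γ: {#1, #2, #3, #5, #8}
  W-δ: {#4, #5, #6}
  W-ε: {#1, #3, #4, #6}
No 2 sites suffice: every size-2 union leaves at least one demand point uncovered.
But {W-α, W-β, W-γ} covers everything, so the minimum is 3.

3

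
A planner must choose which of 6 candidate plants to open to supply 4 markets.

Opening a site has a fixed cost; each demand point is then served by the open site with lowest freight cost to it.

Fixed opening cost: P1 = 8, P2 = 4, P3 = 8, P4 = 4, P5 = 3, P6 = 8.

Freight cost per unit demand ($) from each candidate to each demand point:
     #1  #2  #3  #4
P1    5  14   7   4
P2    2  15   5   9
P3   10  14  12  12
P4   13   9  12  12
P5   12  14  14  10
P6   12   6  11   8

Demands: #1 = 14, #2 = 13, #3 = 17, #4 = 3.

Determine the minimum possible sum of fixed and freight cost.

Open {P1, P2, P6}: assign each demand point to its cheapest open site.
  #1→P2 14×2=28, #2→P6 13×6=78, #3→P2 17×5=85, #4→P1 3×4=12
  freight cost 203, fixed 20 → total 223.
Compare {P1, P2, P5, P6}: freight cost 203 + fixed 23 = 226.
Compare {P2, P6}: freight cost 215 + fixed 12 = 227.
Compare {P1, P2, P4, P6}: freight cost 203 + fixed 24 = 227.
All other subsets cost ≥ 226. Minimum total cost: 223.

223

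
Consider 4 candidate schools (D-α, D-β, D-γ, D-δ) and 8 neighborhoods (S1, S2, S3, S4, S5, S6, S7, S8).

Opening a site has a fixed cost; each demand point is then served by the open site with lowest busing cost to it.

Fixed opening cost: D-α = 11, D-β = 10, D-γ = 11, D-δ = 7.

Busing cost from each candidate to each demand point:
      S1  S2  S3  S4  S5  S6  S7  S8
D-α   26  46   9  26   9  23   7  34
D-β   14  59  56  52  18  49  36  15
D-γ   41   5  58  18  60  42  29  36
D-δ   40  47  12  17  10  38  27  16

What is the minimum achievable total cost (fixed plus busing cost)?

Open {D-α, D-β, D-γ}: assign each demand point to its cheapest open site.
  S1→D-β 14, S2→D-γ 5, S3→D-α 9, S4→D-γ 18, S5→D-α 9, S6→D-α 23, S7→D-α 7, S8→D-β 15
  busing cost 100, fixed 32 → total 132.
Compare {D-α, D-β, D-γ, D-δ}: busing cost 99 + fixed 39 = 138.
Compare {D-α, D-γ, D-δ}: busing cost 112 + fixed 29 = 141.
Compare {D-α, D-γ}: busing cost 131 + fixed 22 = 153.
All other subsets cost ≥ 138. Minimum total cost: 132.

132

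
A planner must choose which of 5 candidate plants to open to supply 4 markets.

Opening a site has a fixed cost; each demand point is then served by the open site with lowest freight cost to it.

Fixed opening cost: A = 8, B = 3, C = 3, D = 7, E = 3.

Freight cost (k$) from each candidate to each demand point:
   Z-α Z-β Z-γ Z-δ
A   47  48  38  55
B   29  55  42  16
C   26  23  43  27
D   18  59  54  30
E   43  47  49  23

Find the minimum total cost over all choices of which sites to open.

Open {B, C, D}: assign each demand point to its cheapest open site.
  Z-α→D 18, Z-β→C 23, Z-γ→B 42, Z-δ→B 16
  freight cost 99, fixed 13 → total 112.
Compare {B, C}: freight cost 107 + fixed 6 = 113.
Compare {B, C, D, E}: freight cost 99 + fixed 16 = 115.
Compare {B, C, E}: freight cost 107 + fixed 9 = 116.
All other subsets cost ≥ 113. Minimum total cost: 112.

112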